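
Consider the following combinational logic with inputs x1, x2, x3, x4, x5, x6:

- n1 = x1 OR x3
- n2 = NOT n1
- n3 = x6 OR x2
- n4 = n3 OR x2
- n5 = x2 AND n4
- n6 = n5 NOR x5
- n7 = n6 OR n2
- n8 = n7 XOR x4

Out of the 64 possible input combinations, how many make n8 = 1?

n8 = n7 XOR x4 must be 1, so n7 and x4 differ.
Enumerating the 64 input combinations, 32 give n8 = 1 and 32 give n8 = 0.

32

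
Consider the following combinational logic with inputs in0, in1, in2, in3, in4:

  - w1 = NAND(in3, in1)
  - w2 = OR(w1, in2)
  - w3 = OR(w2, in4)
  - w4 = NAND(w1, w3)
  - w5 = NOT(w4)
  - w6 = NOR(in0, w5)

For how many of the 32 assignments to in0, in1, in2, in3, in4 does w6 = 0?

w6 = NOR(in0, w5) must be 0, so at least one of in0, w5 is 1.
Enumerating the 32 input combinations, 28 give w6 = 0 and 4 give w6 = 1.

28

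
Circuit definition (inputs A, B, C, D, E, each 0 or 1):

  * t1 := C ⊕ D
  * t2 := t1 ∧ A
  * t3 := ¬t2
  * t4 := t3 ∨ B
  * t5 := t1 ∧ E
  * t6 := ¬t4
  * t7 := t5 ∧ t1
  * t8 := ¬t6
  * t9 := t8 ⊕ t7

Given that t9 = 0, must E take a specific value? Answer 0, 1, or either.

either

Both values of E occur among assignments with t9 = 0:
  E=0: A=1, B=0, C=0, D=1, E=0
  E=1: A=0, B=0, C=0, D=1, E=1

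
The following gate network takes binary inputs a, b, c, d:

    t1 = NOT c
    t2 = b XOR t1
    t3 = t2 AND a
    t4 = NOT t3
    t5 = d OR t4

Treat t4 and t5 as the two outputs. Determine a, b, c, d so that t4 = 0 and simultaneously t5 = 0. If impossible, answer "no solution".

a=1 b=1 c=1 d=0

Check with a=1 b=1 c=1 d=0:
t1 = NOT c = NOT 1 = 0
t2 = b XOR t1 = 1 XOR 0 = 1
t3 = t2 AND a = 1 AND 1 = 1
t4 = NOT t3 = NOT 1 = 0
t5 = d OR t4 = 0 OR 0 = 0
So t4 = 0 and t5 = 0.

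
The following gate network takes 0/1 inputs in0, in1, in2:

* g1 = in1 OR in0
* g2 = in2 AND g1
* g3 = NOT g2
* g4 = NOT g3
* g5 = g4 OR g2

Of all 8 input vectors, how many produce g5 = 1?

3

g5 = g4 OR g2 must be 1, so at least one of g4, g2 is 1.
Satisfying assignments:
  in0=0, in1=1, in2=1
  in0=1, in1=0, in2=1
  in0=1, in1=1, in2=1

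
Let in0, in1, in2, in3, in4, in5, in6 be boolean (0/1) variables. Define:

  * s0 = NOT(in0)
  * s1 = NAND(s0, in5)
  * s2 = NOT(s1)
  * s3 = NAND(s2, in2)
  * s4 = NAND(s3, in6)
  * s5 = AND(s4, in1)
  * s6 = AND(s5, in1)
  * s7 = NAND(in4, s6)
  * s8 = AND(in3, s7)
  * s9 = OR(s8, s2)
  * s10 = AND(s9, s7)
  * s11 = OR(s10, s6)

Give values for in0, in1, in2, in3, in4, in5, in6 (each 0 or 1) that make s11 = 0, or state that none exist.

s11 = OR(s10, s6) must be 0, so both s10 = 0 and s6 = 0.
Check with in0=0, in1=0, in2=1, in3=0, in4=0, in5=0, in6=1:
s0 = NOT(in0) = NOT 0 = 1
s1 = NAND(s0, in5) = NAND(1, 0) = 1
s2 = NOT(s1) = NOT 1 = 0
s3 = NAND(s2, in2) = NAND(0, 1) = 1
s4 = NAND(s3, in6) = NAND(1, 1) = 0
s5 = AND(s4, in1) = AND(0, 0) = 0
s6 = AND(s5, in1) = AND(0, 0) = 0
s7 = NAND(in4, s6) = NAND(0, 0) = 1
s8 = AND(in3, s7) = AND(0, 1) = 0
s9 = OR(s8, s2) = OR(0, 0) = 0
s10 = AND(s9, s7) = AND(0, 1) = 0
s11 = OR(s10, s6) = OR(0, 0) = 0
So s11 = 0 as required.

in0=0, in1=0, in2=1, in3=0, in4=0, in5=0, in6=1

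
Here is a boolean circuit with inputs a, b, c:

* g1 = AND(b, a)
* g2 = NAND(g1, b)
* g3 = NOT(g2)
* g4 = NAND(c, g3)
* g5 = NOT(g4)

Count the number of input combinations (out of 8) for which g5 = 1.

g5 = NOT(g4) must be 1, so g4 = 0.
g4 = NAND(c, g3) must be 0, so both c = 1 and g3 = 1.
Enumerating the 8 input combinations, 1 give g5 = 1 and 7 give g5 = 0.

1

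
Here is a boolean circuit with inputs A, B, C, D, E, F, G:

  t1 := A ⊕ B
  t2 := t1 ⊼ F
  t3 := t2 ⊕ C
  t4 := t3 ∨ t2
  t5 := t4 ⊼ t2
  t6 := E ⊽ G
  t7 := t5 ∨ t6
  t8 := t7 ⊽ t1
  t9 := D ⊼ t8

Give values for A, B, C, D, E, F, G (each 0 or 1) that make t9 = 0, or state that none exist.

A=1, B=1, C=1, D=1, E=0, F=1, G=1

t9 = D ⊼ t8 must be 0, so both D = 1 and t8 = 1.
t8 = t7 ⊽ t1 must be 1, so both t7 = 0 and t1 = 0.
t7 = t5 ∨ t6 must be 0, so both t5 = 0 and t6 = 0.
Check with A=1, B=1, C=1, D=1, E=0, F=1, G=1:
t1 = A ⊕ B = 1 ⊕ 1 = 0
t2 = t1 ⊼ F = 0 ⊼ 1 = 1
t3 = t2 ⊕ C = 1 ⊕ 1 = 0
t4 = t3 ∨ t2 = 0 ∨ 1 = 1
t5 = t4 ⊼ t2 = 1 ⊼ 1 = 0
t6 = E ⊽ G = 0 ⊽ 1 = 0
t7 = t5 ∨ t6 = 0 ∨ 0 = 0
t8 = t7 ⊽ t1 = 0 ⊽ 0 = 1
t9 = D ⊼ t8 = 1 ⊼ 1 = 0
So t9 = 0 as required.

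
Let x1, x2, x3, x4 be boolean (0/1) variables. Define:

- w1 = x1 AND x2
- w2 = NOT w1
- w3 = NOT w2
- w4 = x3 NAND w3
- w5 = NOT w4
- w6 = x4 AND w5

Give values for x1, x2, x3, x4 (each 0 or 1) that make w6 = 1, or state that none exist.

x1=1 x2=1 x3=1 x4=1

w6 = x4 AND w5 must be 1, so both x4 = 1 and w5 = 1.
Check with x1=1 x2=1 x3=1 x4=1:
w1 = x1 AND x2 = 1 AND 1 = 1
w2 = NOT w1 = NOT 1 = 0
w3 = NOT w2 = NOT 0 = 1
w4 = x3 NAND w3 = 1 NAND 1 = 0
w5 = NOT w4 = NOT 0 = 1
w6 = x4 AND w5 = 1 AND 1 = 1
So w6 = 1 as required.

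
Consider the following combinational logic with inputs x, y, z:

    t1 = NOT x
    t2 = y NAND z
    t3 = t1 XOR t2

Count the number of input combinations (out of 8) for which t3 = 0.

4

t3 = t1 XOR t2 must be 0, so t1 and t2 are equal.
Satisfying assignments:
  x=0, y=0, z=0
  x=0, y=0, z=1
  x=0, y=1, z=0
  x=1, y=1, z=1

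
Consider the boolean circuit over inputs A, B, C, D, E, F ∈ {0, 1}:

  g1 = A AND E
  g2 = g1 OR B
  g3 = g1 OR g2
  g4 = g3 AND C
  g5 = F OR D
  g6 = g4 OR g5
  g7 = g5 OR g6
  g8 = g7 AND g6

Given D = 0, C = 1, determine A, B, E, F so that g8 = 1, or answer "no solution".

A=0 B=0 E=0 F=1

g8 = g7 AND g6 must be 1, so both g7 = 1 and g6 = 1.
Check with D = 0, C = 1 and A=0, B=0, E=0, F=1:
g1 = A AND E = 0 AND 0 = 0
g2 = g1 OR B = 0 OR 0 = 0
g3 = g1 OR g2 = 0 OR 0 = 0
g4 = g3 AND C = 0 AND 1 = 0
g5 = F OR D = 1 OR 0 = 1
g6 = g4 OR g5 = 0 OR 1 = 1
g7 = g5 OR g6 = 1 OR 1 = 1
g8 = g7 AND g6 = 1 AND 1 = 1
So g8 = 1.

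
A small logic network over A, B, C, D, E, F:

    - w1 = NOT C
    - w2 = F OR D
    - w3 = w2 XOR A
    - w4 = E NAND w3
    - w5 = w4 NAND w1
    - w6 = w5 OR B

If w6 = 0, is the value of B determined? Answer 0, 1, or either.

0

w6 = w5 OR B must be 0, so both w5 = 0 and B = 0.
Every assignment with w6 = 0 has B = 0; there are 12 such assignment(s).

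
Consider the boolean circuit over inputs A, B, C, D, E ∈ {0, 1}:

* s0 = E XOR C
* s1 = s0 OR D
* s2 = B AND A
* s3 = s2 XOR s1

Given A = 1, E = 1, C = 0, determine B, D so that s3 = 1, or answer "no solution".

B=0 D=1

Check with A = 1, E = 1, C = 0 and B=0, D=1:
s0 = E XOR C = 1 XOR 0 = 1
s1 = s0 OR D = 1 OR 1 = 1
s2 = B AND A = 0 AND 1 = 0
s3 = s2 XOR s1 = 0 XOR 1 = 1
So s3 = 1.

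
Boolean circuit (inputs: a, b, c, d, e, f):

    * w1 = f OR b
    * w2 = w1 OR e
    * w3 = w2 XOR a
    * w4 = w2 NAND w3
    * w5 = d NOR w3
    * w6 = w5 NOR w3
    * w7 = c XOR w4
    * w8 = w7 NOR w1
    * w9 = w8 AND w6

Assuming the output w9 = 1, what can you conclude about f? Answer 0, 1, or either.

0

w9 = w8 AND w6 must be 1, so both w8 = 1 and w6 = 1.
w8 = w7 NOR w1 must be 1, so both w7 = 0 and w1 = 0.
Every assignment with w9 = 1 has f = 0; there are 2 such assignment(s).
  a=0, b=0, c=1, d=1, e=0, f=0
  a=1, b=0, c=1, d=1, e=1, f=0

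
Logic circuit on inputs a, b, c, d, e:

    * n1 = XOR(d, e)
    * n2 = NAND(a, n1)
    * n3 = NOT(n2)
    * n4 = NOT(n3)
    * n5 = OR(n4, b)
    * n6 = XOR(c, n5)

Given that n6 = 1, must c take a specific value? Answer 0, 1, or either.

either

Both values of c occur among assignments with n6 = 1:
  c=0: a=0, b=0, c=0, d=0, e=0
  c=1: a=1, b=0, c=1, d=0, e=1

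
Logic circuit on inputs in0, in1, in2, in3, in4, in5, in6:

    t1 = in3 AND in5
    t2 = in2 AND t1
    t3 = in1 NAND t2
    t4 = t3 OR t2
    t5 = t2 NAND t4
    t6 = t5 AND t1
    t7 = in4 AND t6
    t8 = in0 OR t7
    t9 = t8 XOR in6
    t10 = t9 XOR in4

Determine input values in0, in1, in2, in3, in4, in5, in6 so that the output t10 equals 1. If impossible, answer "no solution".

Check with in0=0, in1=0, in2=1, in3=1, in4=1, in5=0, in6=0:
t1 = in3 AND in5 = 1 AND 0 = 0
t2 = in2 AND t1 = 1 AND 0 = 0
t3 = in1 NAND t2 = 0 NAND 0 = 1
t4 = t3 OR t2 = 1 OR 0 = 1
t5 = t2 NAND t4 = 0 NAND 1 = 1
t6 = t5 AND t1 = 1 AND 0 = 0
t7 = in4 AND t6 = 1 AND 0 = 0
t8 = in0 OR t7 = 0 OR 0 = 0
t9 = t8 XOR in6 = 0 XOR 0 = 0
t10 = t9 XOR in4 = 0 XOR 1 = 1
So t10 = 1 as required.

in0=0, in1=0, in2=1, in3=1, in4=1, in5=0, in6=0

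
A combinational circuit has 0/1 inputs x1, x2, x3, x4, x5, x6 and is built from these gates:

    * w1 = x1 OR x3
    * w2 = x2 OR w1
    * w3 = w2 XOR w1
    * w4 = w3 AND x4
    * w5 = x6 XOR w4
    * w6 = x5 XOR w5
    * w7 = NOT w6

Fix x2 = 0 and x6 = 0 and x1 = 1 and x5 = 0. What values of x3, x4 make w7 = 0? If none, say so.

With x2 = 0 and x6 = 0 and x1 = 1 and x5 = 0 fixed, none of the 4 settings of x3, x4 give w7 = 0.
For example, with x3=1, x4=0:
w1 = x1 OR x3 = 1 OR 1 = 1
w2 = x2 OR w1 = 0 OR 1 = 1
w3 = w2 XOR w1 = 1 XOR 1 = 0
w4 = w3 AND x4 = 0 AND 0 = 0
w5 = x6 XOR w4 = 0 XOR 0 = 0
w6 = x5 XOR w5 = 0 XOR 0 = 0
w7 = NOT w6 = NOT 0 = 1
giving w7 = 1 ≠ 0.

no solution exists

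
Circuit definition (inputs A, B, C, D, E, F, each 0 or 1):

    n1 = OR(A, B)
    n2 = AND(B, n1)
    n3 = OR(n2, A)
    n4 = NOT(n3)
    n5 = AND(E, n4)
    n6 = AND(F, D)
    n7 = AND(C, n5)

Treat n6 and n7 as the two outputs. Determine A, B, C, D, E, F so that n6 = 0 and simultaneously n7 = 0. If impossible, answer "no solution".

A=0, B=1, C=1, D=0, E=1, F=0

Check with A=0, B=1, C=1, D=0, E=1, F=0:
n1 = OR(A, B) = OR(0, 1) = 1
n2 = AND(B, n1) = AND(1, 1) = 1
n3 = OR(n2, A) = OR(1, 0) = 1
n4 = NOT(n3) = NOT 1 = 0
n5 = AND(E, n4) = AND(1, 0) = 0
n6 = AND(F, D) = AND(0, 0) = 0
n7 = AND(C, n5) = AND(1, 0) = 0
So n6 = 0 and n7 = 0.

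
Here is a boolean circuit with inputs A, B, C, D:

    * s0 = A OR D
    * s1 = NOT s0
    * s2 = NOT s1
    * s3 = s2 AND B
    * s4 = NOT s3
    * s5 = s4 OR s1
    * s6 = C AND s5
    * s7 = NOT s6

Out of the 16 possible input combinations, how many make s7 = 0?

5

s7 = NOT s6 must be 0, so s6 = 1.
s6 = C AND s5 must be 1, so both C = 1 and s5 = 1.
s5 = s4 OR s1 must be 1, so at least one of s4, s1 is 1.
Satisfying assignments:
  A=0, B=0, C=1, D=0
  A=0, B=0, C=1, D=1
  A=0, B=1, C=1, D=0
  A=1, B=0, C=1, D=0
  A=1, B=0, C=1, D=1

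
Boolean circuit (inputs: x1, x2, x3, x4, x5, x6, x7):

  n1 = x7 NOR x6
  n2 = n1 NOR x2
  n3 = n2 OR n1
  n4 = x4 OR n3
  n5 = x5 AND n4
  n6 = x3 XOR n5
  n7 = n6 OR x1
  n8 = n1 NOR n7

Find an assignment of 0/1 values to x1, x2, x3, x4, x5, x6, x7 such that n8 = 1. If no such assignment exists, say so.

n8 = n1 NOR n7 must be 1, so both n1 = 0 and n7 = 0.
Check with x1=0, x2=1, x3=0, x4=0, x5=0, x6=1, x7=0:
n1 = x7 NOR x6 = 0 NOR 1 = 0
n2 = n1 NOR x2 = 0 NOR 1 = 0
n3 = n2 OR n1 = 0 OR 0 = 0
n4 = x4 OR n3 = 0 OR 0 = 0
n5 = x5 AND n4 = 0 AND 0 = 0
n6 = x3 XOR n5 = 0 XOR 0 = 0
n7 = n6 OR x1 = 0 OR 0 = 0
n8 = n1 NOR n7 = 0 NOR 0 = 1
So n8 = 1 as required.

x1=0, x2=1, x3=0, x4=0, x5=0, x6=1, x7=0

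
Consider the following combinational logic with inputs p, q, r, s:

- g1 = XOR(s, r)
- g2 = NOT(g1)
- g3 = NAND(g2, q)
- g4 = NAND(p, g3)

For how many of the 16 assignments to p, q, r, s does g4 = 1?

g4 = NAND(p, g3) must be 1, so at least one of p, g3 is 0.
Enumerating the 16 input combinations, 10 give g4 = 1 and 6 give g4 = 0.

10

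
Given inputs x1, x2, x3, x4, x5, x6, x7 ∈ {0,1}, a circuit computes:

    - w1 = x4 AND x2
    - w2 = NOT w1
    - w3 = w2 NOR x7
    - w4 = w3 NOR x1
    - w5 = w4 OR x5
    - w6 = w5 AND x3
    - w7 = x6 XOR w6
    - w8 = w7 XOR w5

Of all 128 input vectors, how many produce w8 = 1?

64

w8 = w7 XOR w5 must be 1, so w7 and w5 differ.
Enumerating the 128 input combinations, 64 give w8 = 1 and 64 give w8 = 0.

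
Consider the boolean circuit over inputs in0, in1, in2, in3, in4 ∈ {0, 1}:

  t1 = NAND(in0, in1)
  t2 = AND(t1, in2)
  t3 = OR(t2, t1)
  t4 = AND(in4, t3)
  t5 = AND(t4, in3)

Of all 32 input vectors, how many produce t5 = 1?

6

t5 = AND(t4, in3) must be 1, so both t4 = 1 and in3 = 1.
Satisfying assignments:
  in0=0, in1=0, in2=0, in3=1, in4=1
  in0=0, in1=0, in2=1, in3=1, in4=1
  in0=0, in1=1, in2=0, in3=1, in4=1
  in0=0, in1=1, in2=1, in3=1, in4=1
  in0=1, in1=0, in2=0, in3=1, in4=1
  in0=1, in1=0, in2=1, in3=1, in4=1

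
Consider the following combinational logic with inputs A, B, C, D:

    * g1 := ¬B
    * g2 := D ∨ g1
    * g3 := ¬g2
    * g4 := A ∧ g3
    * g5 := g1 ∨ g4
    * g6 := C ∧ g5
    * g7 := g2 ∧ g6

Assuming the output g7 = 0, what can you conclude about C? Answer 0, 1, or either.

either

Both values of C occur among assignments with g7 = 0:
  C=0: A=0, B=0, C=0, D=0
  C=1: A=0, B=1, C=1, D=0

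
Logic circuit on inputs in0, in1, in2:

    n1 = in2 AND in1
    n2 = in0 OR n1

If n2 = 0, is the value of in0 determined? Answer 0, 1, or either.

n2 = in0 OR n1 must be 0, so both in0 = 0 and n1 = 0.
n1 = in2 AND in1 must be 0, so at least one of in2, in1 is 0.
Every assignment with n2 = 0 has in0 = 0; there are 3 such assignment(s).
  in0=0, in1=0, in2=0
  in0=0, in1=0, in2=1
  in0=0, in1=1, in2=0

0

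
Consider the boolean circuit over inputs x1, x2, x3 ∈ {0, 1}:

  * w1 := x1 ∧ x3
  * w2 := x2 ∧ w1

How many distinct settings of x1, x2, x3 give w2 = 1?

w2 = x2 ∧ w1 must be 1, so both x2 = 1 and w1 = 1.
Satisfying assignments:
  x1=1, x2=1, x3=1

1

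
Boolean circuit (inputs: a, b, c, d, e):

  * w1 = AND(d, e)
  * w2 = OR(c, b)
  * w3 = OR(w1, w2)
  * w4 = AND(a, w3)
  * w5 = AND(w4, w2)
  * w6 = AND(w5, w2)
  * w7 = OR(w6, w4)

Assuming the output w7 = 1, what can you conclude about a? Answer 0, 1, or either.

1

w7 = OR(w6, w4) must be 1, so at least one of w6, w4 is 1.
Every assignment with w7 = 1 has a = 1; there are 13 such assignment(s).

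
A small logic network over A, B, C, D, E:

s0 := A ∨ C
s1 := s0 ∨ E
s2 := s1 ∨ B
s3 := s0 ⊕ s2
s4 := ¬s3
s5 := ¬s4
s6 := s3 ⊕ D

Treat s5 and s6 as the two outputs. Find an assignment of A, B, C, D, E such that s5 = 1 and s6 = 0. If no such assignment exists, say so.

Check with A=0 B=0 C=0 D=1 E=1:
s0 = A ∨ C = 0 ∨ 0 = 0
s1 = s0 ∨ E = 0 ∨ 1 = 1
s2 = s1 ∨ B = 1 ∨ 0 = 1
s3 = s0 ⊕ s2 = 0 ⊕ 1 = 1
s4 = ¬s3 = ¬1 = 0
s5 = ¬s4 = ¬0 = 1
s6 = s3 ⊕ D = 1 ⊕ 1 = 0
So s5 = 1 and s6 = 0.

A=0 B=0 C=0 D=1 E=1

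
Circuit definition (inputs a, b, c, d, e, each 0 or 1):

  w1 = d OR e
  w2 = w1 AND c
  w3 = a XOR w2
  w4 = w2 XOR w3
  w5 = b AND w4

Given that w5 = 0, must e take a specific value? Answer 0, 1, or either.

Both values of e occur among assignments with w5 = 0:
  e=0: a=0, b=0, c=0, d=0, e=0
  e=1: a=0, b=0, c=0, d=0, e=1

either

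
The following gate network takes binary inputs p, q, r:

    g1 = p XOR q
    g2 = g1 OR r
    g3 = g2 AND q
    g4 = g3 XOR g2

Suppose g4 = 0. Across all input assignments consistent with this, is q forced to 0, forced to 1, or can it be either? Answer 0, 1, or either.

either

Both values of q occur among assignments with g4 = 0:
  q=0: p=0, q=0, r=0
  q=1: p=0, q=1, r=0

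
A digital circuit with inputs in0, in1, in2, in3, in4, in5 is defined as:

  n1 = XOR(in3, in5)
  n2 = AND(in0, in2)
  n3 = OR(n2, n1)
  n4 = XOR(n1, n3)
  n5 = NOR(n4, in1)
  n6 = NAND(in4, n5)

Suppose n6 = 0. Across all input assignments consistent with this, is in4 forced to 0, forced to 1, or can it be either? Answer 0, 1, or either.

n6 = NAND(in4, n5) must be 0, so both in4 = 1 and n5 = 1.
Every assignment with n6 = 0 has in4 = 1; there are 14 such assignment(s).

1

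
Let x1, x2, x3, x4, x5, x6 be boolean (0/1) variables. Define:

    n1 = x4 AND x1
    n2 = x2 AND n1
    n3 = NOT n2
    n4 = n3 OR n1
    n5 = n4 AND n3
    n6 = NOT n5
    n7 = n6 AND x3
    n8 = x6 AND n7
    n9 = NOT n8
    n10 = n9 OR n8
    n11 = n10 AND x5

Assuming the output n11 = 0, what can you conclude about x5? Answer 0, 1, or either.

n11 = n10 AND x5 must be 0, so at least one of n10, x5 is 0.
Every assignment with n11 = 0 has x5 = 0; there are 32 such assignment(s).

0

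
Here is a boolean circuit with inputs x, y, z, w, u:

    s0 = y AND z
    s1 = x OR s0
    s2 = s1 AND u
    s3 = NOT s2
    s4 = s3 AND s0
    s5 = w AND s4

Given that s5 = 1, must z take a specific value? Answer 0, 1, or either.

s5 = w AND s4 must be 1, so both w = 1 and s4 = 1.
Every assignment with s5 = 1 has z = 1; there are 2 such assignment(s).
  x=0, y=1, z=1, w=1, u=0
  x=1, y=1, z=1, w=1, u=0

1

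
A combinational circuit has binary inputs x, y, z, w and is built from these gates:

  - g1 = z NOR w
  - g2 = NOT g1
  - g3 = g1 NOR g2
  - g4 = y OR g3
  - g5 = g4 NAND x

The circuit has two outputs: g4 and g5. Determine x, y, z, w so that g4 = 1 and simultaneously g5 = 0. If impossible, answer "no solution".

Check with x=1, y=1, z=1, w=0:
g1 = z NOR w = 1 NOR 0 = 0
g2 = NOT g1 = NOT 0 = 1
g3 = g1 NOR g2 = 0 NOR 1 = 0
g4 = y OR g3 = 1 OR 0 = 1
g5 = g4 NAND x = 1 NAND 1 = 0
So g4 = 1 and g5 = 0.

x=1, y=1, z=1, w=0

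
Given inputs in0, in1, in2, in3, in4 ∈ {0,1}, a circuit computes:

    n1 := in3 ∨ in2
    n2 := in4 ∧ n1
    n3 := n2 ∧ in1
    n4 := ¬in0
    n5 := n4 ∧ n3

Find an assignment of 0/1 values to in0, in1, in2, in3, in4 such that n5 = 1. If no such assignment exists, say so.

in0=0 in1=1 in2=1 in3=1 in4=1

n5 = n4 ∧ n3 must be 1, so both n4 = 1 and n3 = 1.
n4 = ¬in0 must be 1, so in0 = 0.
Check with in0=0 in1=1 in2=1 in3=1 in4=1:
n1 = in3 ∨ in2 = 1 ∨ 1 = 1
n2 = in4 ∧ n1 = 1 ∧ 1 = 1
n3 = n2 ∧ in1 = 1 ∧ 1 = 1
n4 = ¬in0 = ¬0 = 1
n5 = n4 ∧ n3 = 1 ∧ 1 = 1
So n5 = 1 as required.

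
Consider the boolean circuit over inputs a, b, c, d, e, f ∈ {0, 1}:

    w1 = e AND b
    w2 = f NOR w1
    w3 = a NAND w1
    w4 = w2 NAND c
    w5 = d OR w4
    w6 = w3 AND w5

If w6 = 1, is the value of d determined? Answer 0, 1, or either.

Both values of d occur among assignments with w6 = 1:
  d=0: a=0, b=0, c=0, d=0, e=0, f=0
  d=1: a=0, b=0, c=0, d=1, e=0, f=0

either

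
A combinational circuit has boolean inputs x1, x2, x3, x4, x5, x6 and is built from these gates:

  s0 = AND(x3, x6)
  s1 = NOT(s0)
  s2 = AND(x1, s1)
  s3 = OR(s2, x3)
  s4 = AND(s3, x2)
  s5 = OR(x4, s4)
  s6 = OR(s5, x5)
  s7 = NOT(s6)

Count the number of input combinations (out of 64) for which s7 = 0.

54

s7 = NOT(s6) must be 0, so s6 = 1.
s6 = OR(s5, x5) must be 1, so at least one of s5, x5 is 1.
Enumerating the 64 input combinations, 54 give s7 = 0 and 10 give s7 = 1.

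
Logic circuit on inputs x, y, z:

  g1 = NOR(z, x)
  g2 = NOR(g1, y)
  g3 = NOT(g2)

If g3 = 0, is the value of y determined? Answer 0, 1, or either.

g3 = NOT(g2) must be 0, so g2 = 1.
g2 = NOR(g1, y) must be 1, so both g1 = 0 and y = 0.
Every assignment with g3 = 0 has y = 0; there are 3 such assignment(s).
  x=0, y=0, z=1
  x=1, y=0, z=0
  x=1, y=0, z=1

0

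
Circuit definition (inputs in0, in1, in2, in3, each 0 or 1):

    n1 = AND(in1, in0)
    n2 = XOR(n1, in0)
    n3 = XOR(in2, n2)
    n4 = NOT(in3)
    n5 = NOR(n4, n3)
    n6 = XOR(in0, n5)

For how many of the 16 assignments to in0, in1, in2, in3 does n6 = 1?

n6 = XOR(in0, n5) must be 1, so in0 and n5 differ.
Enumerating the 16 input combinations, 8 give n6 = 1 and 8 give n6 = 0.

8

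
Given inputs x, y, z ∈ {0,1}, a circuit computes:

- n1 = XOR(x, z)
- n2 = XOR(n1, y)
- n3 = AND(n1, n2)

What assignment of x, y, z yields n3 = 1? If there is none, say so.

x=1, y=0, z=0

n3 = AND(n1, n2) must be 1, so both n1 = 1 and n2 = 1.
n1 = XOR(x, z) must be 1, so x and z differ.
n2 = XOR(n1, y) must be 1, so n1 and y differ.
Check with x=1, y=0, z=0:
n1 = XOR(x, z) = XOR(1, 0) = 1
n2 = XOR(n1, y) = XOR(1, 0) = 1
n3 = AND(n1, n2) = AND(1, 1) = 1
So n3 = 1 as required.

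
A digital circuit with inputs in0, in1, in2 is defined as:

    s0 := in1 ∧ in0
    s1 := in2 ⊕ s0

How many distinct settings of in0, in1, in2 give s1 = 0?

4

s1 = in2 ⊕ s0 must be 0, so in2 and s0 are equal.
Enumerating the 8 input combinations, 4 give s1 = 0 and 4 give s1 = 1.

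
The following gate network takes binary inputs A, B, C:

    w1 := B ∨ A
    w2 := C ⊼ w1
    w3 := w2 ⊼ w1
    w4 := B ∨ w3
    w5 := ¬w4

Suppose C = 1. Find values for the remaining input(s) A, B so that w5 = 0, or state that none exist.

A=0 B=0

w5 = ¬w4 must be 0, so w4 = 1.
Check with C = 1 and A=0, B=0:
w1 = B ∨ A = 0 ∨ 0 = 0
w2 = C ⊼ w1 = 1 ⊼ 0 = 1
w3 = w2 ⊼ w1 = 1 ⊼ 0 = 1
w4 = B ∨ w3 = 0 ∨ 1 = 1
w5 = ¬w4 = ¬1 = 0
So w5 = 0.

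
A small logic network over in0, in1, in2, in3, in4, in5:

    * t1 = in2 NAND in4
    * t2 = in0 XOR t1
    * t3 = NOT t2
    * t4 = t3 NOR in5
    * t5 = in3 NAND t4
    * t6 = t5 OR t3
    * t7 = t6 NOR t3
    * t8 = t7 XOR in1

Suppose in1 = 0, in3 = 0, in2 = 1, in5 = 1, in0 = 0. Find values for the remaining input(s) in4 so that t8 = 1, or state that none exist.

no solution exists

With in1 = 0, in3 = 0, in2 = 1, in5 = 1, in0 = 0 fixed, none of the 2 settings of in4 give t8 = 1.
For example, with in4=0:
t1 = in2 NAND in4 = 1 NAND 0 = 1
t2 = in0 XOR t1 = 0 XOR 1 = 1
t3 = NOT t2 = NOT 1 = 0
t4 = t3 NOR in5 = 0 NOR 1 = 0
t5 = in3 NAND t4 = 0 NAND 0 = 1
t6 = t5 OR t3 = 1 OR 0 = 1
t7 = t6 NOR t3 = 1 NOR 0 = 0
t8 = t7 XOR in1 = 0 XOR 0 = 0
giving t8 = 0 ≠ 1.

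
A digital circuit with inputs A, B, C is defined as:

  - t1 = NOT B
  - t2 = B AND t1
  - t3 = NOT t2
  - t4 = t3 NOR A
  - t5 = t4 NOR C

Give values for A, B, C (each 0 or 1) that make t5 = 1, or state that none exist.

A=0, B=1, C=0

t5 = t4 NOR C must be 1, so both t4 = 0 and C = 0.
t4 = t3 NOR A must be 0, so at least one of t3, A is 1.
Check with A=0, B=1, C=0:
t1 = NOT B = NOT 1 = 0
t2 = B AND t1 = 1 AND 0 = 0
t3 = NOT t2 = NOT 0 = 1
t4 = t3 NOR A = 1 NOR 0 = 0
t5 = t4 NOR C = 0 NOR 0 = 1
So t5 = 1 as required.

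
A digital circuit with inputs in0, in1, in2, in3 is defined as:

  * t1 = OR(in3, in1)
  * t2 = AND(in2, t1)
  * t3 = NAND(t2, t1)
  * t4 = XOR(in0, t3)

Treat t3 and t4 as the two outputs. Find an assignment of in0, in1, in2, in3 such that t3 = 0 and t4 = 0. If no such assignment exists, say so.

Check with in0=0, in1=1, in2=1, in3=1:
t1 = OR(in3, in1) = OR(1, 1) = 1
t2 = AND(in2, t1) = AND(1, 1) = 1
t3 = NAND(t2, t1) = NAND(1, 1) = 0
t4 = XOR(in0, t3) = XOR(0, 0) = 0
So t3 = 0 and t4 = 0.

in0=0, in1=1, in2=1, in3=1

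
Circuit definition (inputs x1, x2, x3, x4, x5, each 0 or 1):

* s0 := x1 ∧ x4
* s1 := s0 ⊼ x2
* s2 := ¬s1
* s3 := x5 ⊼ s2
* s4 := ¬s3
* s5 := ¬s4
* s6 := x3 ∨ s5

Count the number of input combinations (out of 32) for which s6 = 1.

31

s6 = x3 ∨ s5 must be 1, so at least one of x3, s5 is 1.
Enumerating the 32 input combinations, 31 give s6 = 1 and 1 give s6 = 0.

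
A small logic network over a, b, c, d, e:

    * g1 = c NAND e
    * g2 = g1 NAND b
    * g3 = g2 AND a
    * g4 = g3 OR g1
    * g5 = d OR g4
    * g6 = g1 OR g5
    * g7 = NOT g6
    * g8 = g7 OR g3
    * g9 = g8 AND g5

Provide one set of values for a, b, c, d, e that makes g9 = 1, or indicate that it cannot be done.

g9 = g8 AND g5 must be 1, so both g8 = 1 and g5 = 1.
Check with a=1 b=0 c=0 d=1 e=1:
g1 = c NAND e = 0 NAND 1 = 1
g2 = g1 NAND b = 1 NAND 0 = 1
g3 = g2 AND a = 1 AND 1 = 1
g4 = g3 OR g1 = 1 OR 1 = 1
g5 = d OR g4 = 1 OR 1 = 1
g6 = g1 OR g5 = 1 OR 1 = 1
g7 = NOT g6 = NOT 1 = 0
g8 = g7 OR g3 = 0 OR 1 = 1
g9 = g8 AND g5 = 1 AND 1 = 1
So g9 = 1 as required.

a=1 b=0 c=0 d=1 e=1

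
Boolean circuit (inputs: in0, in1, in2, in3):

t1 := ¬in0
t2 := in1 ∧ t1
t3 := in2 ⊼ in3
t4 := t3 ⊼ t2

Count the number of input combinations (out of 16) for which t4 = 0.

3

t4 = t3 ⊼ t2 must be 0, so both t3 = 1 and t2 = 1.
Satisfying assignments:
  in0=0, in1=1, in2=0, in3=0
  in0=0, in1=1, in2=0, in3=1
  in0=0, in1=1, in2=1, in3=0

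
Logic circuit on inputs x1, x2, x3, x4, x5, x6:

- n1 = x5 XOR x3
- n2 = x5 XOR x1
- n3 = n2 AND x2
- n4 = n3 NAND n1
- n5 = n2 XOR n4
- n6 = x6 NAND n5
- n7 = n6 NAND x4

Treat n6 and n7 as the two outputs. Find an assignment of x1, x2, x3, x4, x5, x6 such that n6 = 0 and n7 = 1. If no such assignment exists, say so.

x1=0 x2=0 x3=0 x4=1 x5=0 x6=1

Check with x1=0 x2=0 x3=0 x4=1 x5=0 x6=1:
n1 = x5 XOR x3 = 0 XOR 0 = 0
n2 = x5 XOR x1 = 0 XOR 0 = 0
n3 = n2 AND x2 = 0 AND 0 = 0
n4 = n3 NAND n1 = 0 NAND 0 = 1
n5 = n2 XOR n4 = 0 XOR 1 = 1
n6 = x6 NAND n5 = 1 NAND 1 = 0
n7 = n6 NAND x4 = 0 NAND 1 = 1
So n6 = 0 and n7 = 1.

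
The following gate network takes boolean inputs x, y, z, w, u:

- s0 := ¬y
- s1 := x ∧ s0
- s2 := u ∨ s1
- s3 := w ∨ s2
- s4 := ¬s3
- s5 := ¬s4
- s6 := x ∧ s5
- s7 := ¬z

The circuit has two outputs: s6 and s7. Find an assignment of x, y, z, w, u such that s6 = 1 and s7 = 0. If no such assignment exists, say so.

Check with x=1, y=0, z=1, w=0, u=0:
s0 = ¬y = ¬0 = 1
s1 = x ∧ s0 = 1 ∧ 1 = 1
s2 = u ∨ s1 = 0 ∨ 1 = 1
s3 = w ∨ s2 = 0 ∨ 1 = 1
s4 = ¬s3 = ¬1 = 0
s5 = ¬s4 = ¬0 = 1
s6 = x ∧ s5 = 1 ∧ 1 = 1
s7 = ¬z = ¬1 = 0
So s6 = 1 and s7 = 0.

x=1, y=0, z=1, w=0, u=0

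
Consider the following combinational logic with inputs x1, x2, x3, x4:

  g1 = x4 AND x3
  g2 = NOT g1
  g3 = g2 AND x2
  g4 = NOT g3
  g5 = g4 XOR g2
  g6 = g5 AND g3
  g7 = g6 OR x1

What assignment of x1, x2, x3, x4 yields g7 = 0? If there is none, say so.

g7 = g6 OR x1 must be 0, so both g6 = 0 and x1 = 0.
g6 = g5 AND g3 must be 0, so at least one of g5, g3 is 0.
Check with x1=0, x2=0, x3=1, x4=1:
g1 = x4 AND x3 = 1 AND 1 = 1
g2 = NOT g1 = NOT 1 = 0
g3 = g2 AND x2 = 0 AND 0 = 0
g4 = NOT g3 = NOT 0 = 1
g5 = g4 XOR g2 = 1 XOR 0 = 1
g6 = g5 AND g3 = 1 AND 0 = 0
g7 = g6 OR x1 = 0 OR 0 = 0
So g7 = 0 as required.

x1=0, x2=0, x3=1, x4=1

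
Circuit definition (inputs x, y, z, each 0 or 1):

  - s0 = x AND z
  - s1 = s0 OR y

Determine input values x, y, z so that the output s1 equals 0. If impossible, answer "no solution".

x=0, y=0, z=1

Check with x=0, y=0, z=1:
s0 = x AND z = 0 AND 1 = 0
s1 = s0 OR y = 0 OR 0 = 0
So s1 = 0 as required.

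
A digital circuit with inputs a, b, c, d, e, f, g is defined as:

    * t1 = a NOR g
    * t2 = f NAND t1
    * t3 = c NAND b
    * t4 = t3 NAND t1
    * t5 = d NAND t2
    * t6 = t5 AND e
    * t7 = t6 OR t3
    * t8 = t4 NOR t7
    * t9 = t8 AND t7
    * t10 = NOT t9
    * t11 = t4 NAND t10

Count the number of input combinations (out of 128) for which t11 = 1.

t11 = t4 NAND t10 must be 1, so at least one of t4, t10 is 0.
Enumerating the 128 input combinations, 24 give t11 = 1 and 104 give t11 = 0.

24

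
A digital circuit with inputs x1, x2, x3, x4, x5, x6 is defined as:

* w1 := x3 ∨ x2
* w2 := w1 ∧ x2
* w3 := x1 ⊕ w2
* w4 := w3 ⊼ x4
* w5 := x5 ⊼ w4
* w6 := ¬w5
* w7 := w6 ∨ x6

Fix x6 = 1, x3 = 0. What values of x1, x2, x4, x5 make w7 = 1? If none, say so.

Check with x6 = 1, x3 = 0 and x1=0, x2=0, x4=1, x5=1:
w1 = x3 ∨ x2 = 0 ∨ 0 = 0
w2 = w1 ∧ x2 = 0 ∧ 0 = 0
w3 = x1 ⊕ w2 = 0 ⊕ 0 = 0
w4 = w3 ⊼ x4 = 0 ⊼ 1 = 1
w5 = x5 ⊼ w4 = 1 ⊼ 1 = 0
w6 = ¬w5 = ¬0 = 1
w7 = w6 ∨ x6 = 1 ∨ 1 = 1
So w7 = 1.

x1=0, x2=0, x4=1, x5=1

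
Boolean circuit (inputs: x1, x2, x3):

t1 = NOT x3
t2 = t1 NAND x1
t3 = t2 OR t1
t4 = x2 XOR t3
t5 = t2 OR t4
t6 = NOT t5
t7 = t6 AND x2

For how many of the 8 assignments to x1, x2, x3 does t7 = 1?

t7 = t6 AND x2 must be 1, so both t6 = 1 and x2 = 1.
t6 = NOT t5 must be 1, so t5 = 0.
t5 = t2 OR t4 must be 0, so both t2 = 0 and t4 = 0.
Satisfying assignments:
  x1=1, x2=1, x3=0

1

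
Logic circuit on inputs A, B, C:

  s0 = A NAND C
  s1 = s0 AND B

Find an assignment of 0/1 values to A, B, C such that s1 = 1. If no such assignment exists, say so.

Check with A=0, B=1, C=1:
s0 = A NAND C = 0 NAND 1 = 1
s1 = s0 AND B = 1 AND 1 = 1
So s1 = 1 as required.

A=0, B=1, C=1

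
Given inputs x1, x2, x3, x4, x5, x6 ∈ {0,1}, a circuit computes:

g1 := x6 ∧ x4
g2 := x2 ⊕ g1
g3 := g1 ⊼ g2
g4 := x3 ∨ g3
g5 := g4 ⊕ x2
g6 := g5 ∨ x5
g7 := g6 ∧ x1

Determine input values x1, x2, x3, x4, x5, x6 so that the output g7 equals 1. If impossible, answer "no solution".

x1=1, x2=0, x3=1, x4=0, x5=0, x6=1

Check with x1=1, x2=0, x3=1, x4=0, x5=0, x6=1:
g1 = x6 ∧ x4 = 1 ∧ 0 = 0
g2 = x2 ⊕ g1 = 0 ⊕ 0 = 0
g3 = g1 ⊼ g2 = 0 ⊼ 0 = 1
g4 = x3 ∨ g3 = 1 ∨ 1 = 1
g5 = g4 ⊕ x2 = 1 ⊕ 0 = 1
g6 = g5 ∨ x5 = 1 ∨ 0 = 1
g7 = g6 ∧ x1 = 1 ∧ 1 = 1
So g7 = 1 as required.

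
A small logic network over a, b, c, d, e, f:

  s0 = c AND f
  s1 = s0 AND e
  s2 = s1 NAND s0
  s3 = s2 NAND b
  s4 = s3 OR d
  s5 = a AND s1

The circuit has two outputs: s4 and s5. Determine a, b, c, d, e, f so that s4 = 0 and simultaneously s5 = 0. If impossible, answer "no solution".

Check with a=1, b=1, c=1, d=0, e=1, f=0:
s0 = c AND f = 1 AND 0 = 0
s1 = s0 AND e = 0 AND 1 = 0
s2 = s1 NAND s0 = 0 NAND 0 = 1
s3 = s2 NAND b = 1 NAND 1 = 0
s4 = s3 OR d = 0 OR 0 = 0
s5 = a AND s1 = 1 AND 0 = 0
So s4 = 0 and s5 = 0.

a=1, b=1, c=1, d=0, e=1, f=0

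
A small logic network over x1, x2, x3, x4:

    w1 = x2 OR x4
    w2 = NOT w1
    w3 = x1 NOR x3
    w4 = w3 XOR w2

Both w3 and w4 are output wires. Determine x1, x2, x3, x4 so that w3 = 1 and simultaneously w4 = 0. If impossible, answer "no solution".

x1=0, x2=0, x3=0, x4=0

Check with x1=0, x2=0, x3=0, x4=0:
w1 = x2 OR x4 = 0 OR 0 = 0
w2 = NOT w1 = NOT 0 = 1
w3 = x1 NOR x3 = 0 NOR 0 = 1
w4 = w3 XOR w2 = 1 XOR 1 = 0
So w3 = 1 and w4 = 0.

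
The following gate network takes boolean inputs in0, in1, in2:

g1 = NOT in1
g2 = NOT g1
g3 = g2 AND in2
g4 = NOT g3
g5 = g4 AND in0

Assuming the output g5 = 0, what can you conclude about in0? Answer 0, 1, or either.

Both values of in0 occur among assignments with g5 = 0:
  in0=0: in0=0, in1=0, in2=0
  in0=1: in0=1, in1=1, in2=1

either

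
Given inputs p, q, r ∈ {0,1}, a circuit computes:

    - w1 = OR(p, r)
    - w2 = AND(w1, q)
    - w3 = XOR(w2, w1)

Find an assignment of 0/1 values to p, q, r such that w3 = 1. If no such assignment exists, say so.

p=1 q=0 r=0

Check with p=1 q=0 r=0:
w1 = OR(p, r) = OR(1, 0) = 1
w2 = AND(w1, q) = AND(1, 0) = 0
w3 = XOR(w2, w1) = XOR(0, 1) = 1
So w3 = 1 as required.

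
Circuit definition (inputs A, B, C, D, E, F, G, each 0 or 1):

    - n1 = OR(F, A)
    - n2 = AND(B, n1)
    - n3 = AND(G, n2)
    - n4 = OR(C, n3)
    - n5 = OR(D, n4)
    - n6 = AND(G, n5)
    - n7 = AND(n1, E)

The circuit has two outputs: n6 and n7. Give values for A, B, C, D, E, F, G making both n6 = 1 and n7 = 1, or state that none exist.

Check with A=0 B=0 C=1 D=0 E=1 F=1 G=1:
n1 = OR(F, A) = OR(1, 0) = 1
n2 = AND(B, n1) = AND(0, 1) = 0
n3 = AND(G, n2) = AND(1, 0) = 0
n4 = OR(C, n3) = OR(1, 0) = 1
n5 = OR(D, n4) = OR(0, 1) = 1
n6 = AND(G, n5) = AND(1, 1) = 1
n7 = AND(n1, E) = AND(1, 1) = 1
So n6 = 1 and n7 = 1.

A=0 B=0 C=1 D=0 E=1 F=1 G=1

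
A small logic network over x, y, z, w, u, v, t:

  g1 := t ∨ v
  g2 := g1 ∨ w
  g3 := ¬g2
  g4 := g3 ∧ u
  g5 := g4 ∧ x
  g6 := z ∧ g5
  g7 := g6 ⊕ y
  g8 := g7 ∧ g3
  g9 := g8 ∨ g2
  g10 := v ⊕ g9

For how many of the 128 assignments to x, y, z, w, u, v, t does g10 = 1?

56

g10 = v ⊕ g9 must be 1, so v and g9 differ.
Enumerating the 128 input combinations, 56 give g10 = 1 and 72 give g10 = 0.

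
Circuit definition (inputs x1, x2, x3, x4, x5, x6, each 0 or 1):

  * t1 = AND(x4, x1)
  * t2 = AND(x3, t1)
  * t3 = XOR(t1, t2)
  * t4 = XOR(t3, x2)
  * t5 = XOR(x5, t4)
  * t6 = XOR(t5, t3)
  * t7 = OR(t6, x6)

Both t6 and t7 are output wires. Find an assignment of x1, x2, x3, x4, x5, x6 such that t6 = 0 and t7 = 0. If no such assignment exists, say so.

x1=0 x2=0 x3=1 x4=0 x5=0 x6=0

Check with x1=0 x2=0 x3=1 x4=0 x5=0 x6=0:
t1 = AND(x4, x1) = AND(0, 0) = 0
t2 = AND(x3, t1) = AND(1, 0) = 0
t3 = XOR(t1, t2) = XOR(0, 0) = 0
t4 = XOR(t3, x2) = XOR(0, 0) = 0
t5 = XOR(x5, t4) = XOR(0, 0) = 0
t6 = XOR(t5, t3) = XOR(0, 0) = 0
t7 = OR(t6, x6) = OR(0, 0) = 0
So t6 = 0 and t7 = 0.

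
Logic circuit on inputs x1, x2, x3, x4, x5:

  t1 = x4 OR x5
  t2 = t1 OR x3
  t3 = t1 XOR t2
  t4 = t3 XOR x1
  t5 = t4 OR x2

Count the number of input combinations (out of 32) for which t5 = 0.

t5 = t4 OR x2 must be 0, so both t4 = 0 and x2 = 0.
t4 = t3 XOR x1 must be 0, so t3 and x1 are equal.
Enumerating the 32 input combinations, 8 give t5 = 0 and 24 give t5 = 1.

8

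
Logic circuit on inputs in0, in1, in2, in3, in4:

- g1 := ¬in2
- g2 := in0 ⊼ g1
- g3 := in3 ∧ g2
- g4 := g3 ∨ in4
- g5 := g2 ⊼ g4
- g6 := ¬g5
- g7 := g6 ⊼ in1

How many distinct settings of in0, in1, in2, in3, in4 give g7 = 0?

g7 = g6 ⊼ in1 must be 0, so both g6 = 1 and in1 = 1.
Enumerating the 32 input combinations, 9 give g7 = 0 and 23 give g7 = 1.

9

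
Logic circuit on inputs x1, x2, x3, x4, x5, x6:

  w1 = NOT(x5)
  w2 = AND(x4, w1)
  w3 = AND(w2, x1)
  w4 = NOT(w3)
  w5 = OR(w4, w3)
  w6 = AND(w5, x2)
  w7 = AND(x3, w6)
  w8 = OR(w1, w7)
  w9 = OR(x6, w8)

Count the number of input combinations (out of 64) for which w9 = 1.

52

w9 = OR(x6, w8) must be 1, so at least one of x6, w8 is 1.
Enumerating the 64 input combinations, 52 give w9 = 1 and 12 give w9 = 0.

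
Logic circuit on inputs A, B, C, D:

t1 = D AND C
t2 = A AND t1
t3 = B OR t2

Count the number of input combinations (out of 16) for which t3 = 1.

t3 = B OR t2 must be 1, so at least one of B, t2 is 1.
Enumerating the 16 input combinations, 9 give t3 = 1 and 7 give t3 = 0.

9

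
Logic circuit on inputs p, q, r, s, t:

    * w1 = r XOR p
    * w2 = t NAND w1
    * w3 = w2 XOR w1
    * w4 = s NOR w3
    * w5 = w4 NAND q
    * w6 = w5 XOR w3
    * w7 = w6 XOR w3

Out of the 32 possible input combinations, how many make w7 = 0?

w7 = w6 XOR w3 must be 0, so w6 and w3 are equal.
Satisfying assignments:
  p=0, q=1, r=1, s=0, t=0
  p=1, q=1, r=0, s=0, t=0

2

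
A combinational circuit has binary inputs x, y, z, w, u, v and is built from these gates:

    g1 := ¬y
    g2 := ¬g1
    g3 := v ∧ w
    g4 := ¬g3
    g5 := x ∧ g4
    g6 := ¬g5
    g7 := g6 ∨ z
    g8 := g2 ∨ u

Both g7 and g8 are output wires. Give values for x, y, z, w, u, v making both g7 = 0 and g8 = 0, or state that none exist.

Check with x=1, y=0, z=0, w=0, u=0, v=0:
g1 = ¬y = ¬0 = 1
g2 = ¬g1 = ¬1 = 0
g3 = v ∧ w = 0 ∧ 0 = 0
g4 = ¬g3 = ¬0 = 1
g5 = x ∧ g4 = 1 ∧ 1 = 1
g6 = ¬g5 = ¬1 = 0
g7 = g6 ∨ z = 0 ∨ 0 = 0
g8 = g2 ∨ u = 0 ∨ 0 = 0
So g7 = 0 and g8 = 0.

x=1, y=0, z=0, w=0, u=0, v=0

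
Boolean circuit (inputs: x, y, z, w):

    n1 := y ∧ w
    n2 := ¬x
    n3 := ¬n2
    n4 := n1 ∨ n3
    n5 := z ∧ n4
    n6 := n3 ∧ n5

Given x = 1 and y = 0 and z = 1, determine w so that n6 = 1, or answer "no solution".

w=0

n6 = n3 ∧ n5 must be 1, so both n3 = 1 and n5 = 1.
Check with x = 1 and y = 0 and z = 1 and w=0:
n1 = y ∧ w = 0 ∧ 0 = 0
n2 = ¬x = ¬1 = 0
n3 = ¬n2 = ¬0 = 1
n4 = n1 ∨ n3 = 0 ∨ 1 = 1
n5 = z ∧ n4 = 1 ∧ 1 = 1
n6 = n3 ∧ n5 = 1 ∧ 1 = 1
So n6 = 1.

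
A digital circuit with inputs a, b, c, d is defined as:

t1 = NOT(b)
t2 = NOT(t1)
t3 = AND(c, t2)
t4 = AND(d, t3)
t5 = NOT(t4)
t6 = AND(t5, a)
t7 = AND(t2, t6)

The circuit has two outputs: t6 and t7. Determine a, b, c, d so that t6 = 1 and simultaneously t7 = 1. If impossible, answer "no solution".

Check with a=1 b=1 c=0 d=0:
t1 = NOT(b) = NOT 1 = 0
t2 = NOT(t1) = NOT 0 = 1
t3 = AND(c, t2) = AND(0, 1) = 0
t4 = AND(d, t3) = AND(0, 0) = 0
t5 = NOT(t4) = NOT 0 = 1
t6 = AND(t5, a) = AND(1, 1) = 1
t7 = AND(t2, t6) = AND(1, 1) = 1
So t6 = 1 and t7 = 1.

a=1 b=1 c=0 d=0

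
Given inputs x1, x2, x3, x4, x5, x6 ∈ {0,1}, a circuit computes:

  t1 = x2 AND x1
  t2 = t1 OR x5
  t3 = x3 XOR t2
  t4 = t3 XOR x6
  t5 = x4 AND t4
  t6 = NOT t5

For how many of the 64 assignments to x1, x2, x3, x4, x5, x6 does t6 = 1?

t6 = NOT t5 must be 1, so t5 = 0.
t5 = x4 AND t4 must be 0, so at least one of x4, t4 is 0.
Enumerating the 64 input combinations, 48 give t6 = 1 and 16 give t6 = 0.

48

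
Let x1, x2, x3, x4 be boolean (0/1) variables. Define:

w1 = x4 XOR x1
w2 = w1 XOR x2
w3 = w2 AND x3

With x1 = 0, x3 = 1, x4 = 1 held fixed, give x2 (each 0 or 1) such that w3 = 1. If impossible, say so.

Check with x1 = 0, x3 = 1, x4 = 1 and x2=0:
w1 = x4 XOR x1 = 1 XOR 0 = 1
w2 = w1 XOR x2 = 1 XOR 0 = 1
w3 = w2 AND x3 = 1 AND 1 = 1
So w3 = 1.

x2=0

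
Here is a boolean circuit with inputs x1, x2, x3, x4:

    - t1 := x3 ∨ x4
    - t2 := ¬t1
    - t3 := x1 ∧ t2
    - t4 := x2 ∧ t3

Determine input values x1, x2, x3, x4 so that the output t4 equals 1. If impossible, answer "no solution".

t4 = x2 ∧ t3 must be 1, so both x2 = 1 and t3 = 1.
t3 = x1 ∧ t2 must be 1, so both x1 = 1 and t2 = 1.
t2 = ¬t1 must be 1, so t1 = 0.
Check with x1=1, x2=1, x3=0, x4=0:
t1 = x3 ∨ x4 = 0 ∨ 0 = 0
t2 = ¬t1 = ¬0 = 1
t3 = x1 ∧ t2 = 1 ∧ 1 = 1
t4 = x2 ∧ t3 = 1 ∧ 1 = 1
So t4 = 1 as required.

x1=1, x2=1, x3=0, x4=0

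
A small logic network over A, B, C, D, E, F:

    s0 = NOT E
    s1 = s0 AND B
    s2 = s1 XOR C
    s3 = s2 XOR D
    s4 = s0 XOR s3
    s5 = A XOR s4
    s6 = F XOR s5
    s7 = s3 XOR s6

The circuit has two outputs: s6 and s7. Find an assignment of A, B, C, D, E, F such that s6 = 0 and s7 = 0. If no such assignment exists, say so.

A=0 B=0 C=1 D=1 E=0 F=1

Check with A=0 B=0 C=1 D=1 E=0 F=1:
s0 = NOT E = NOT 0 = 1
s1 = s0 AND B = 1 AND 0 = 0
s2 = s1 XOR C = 0 XOR 1 = 1
s3 = s2 XOR D = 1 XOR 1 = 0
s4 = s0 XOR s3 = 1 XOR 0 = 1
s5 = A XOR s4 = 0 XOR 1 = 1
s6 = F XOR s5 = 1 XOR 1 = 0
s7 = s3 XOR s6 = 0 XOR 0 = 0
So s6 = 0 and s7 = 0.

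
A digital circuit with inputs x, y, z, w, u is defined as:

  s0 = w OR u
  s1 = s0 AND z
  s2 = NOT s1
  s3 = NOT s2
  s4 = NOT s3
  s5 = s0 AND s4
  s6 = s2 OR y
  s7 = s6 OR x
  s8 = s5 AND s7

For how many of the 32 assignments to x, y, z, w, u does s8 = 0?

s8 = s5 AND s7 must be 0, so at least one of s5, s7 is 0.
Enumerating the 32 input combinations, 20 give s8 = 0 and 12 give s8 = 1.

20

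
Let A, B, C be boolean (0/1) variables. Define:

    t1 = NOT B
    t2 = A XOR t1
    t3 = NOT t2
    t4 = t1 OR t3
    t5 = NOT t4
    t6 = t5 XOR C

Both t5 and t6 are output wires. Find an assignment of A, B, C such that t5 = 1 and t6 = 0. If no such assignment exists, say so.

A=1 B=1 C=1

Check with A=1 B=1 C=1:
t1 = NOT B = NOT 1 = 0
t2 = A XOR t1 = 1 XOR 0 = 1
t3 = NOT t2 = NOT 1 = 0
t4 = t1 OR t3 = 0 OR 0 = 0
t5 = NOT t4 = NOT 0 = 1
t6 = t5 XOR C = 1 XOR 1 = 0
So t5 = 1 and t6 = 0.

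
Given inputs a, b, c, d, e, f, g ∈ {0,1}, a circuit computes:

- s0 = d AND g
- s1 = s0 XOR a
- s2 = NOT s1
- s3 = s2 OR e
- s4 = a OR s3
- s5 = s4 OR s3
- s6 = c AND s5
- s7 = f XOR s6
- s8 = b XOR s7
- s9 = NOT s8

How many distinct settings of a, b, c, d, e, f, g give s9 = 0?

s9 = NOT s8 must be 0, so s8 = 1.
s8 = b XOR s7 must be 1, so b and s7 differ.
Enumerating the 128 input combinations, 64 give s9 = 0 and 64 give s9 = 1.

64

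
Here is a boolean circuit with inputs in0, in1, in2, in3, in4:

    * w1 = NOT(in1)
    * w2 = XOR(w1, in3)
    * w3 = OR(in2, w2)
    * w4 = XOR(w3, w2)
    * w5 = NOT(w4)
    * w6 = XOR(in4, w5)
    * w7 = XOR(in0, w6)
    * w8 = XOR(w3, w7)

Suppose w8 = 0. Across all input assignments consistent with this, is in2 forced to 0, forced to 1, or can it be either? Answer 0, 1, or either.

Both values of in2 occur among assignments with w8 = 0:
  in2=0: in0=0, in1=0, in2=0, in3=0, in4=0
  in2=1: in0=0, in1=0, in2=1, in3=0, in4=0

either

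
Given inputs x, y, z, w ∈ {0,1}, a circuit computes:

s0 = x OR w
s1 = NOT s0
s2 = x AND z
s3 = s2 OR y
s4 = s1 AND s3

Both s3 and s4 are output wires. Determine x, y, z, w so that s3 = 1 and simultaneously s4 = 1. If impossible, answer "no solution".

Check with x=0, y=1, z=1, w=0:
s0 = x OR w = 0 OR 0 = 0
s1 = NOT s0 = NOT 0 = 1
s2 = x AND z = 0 AND 1 = 0
s3 = s2 OR y = 0 OR 1 = 1
s4 = s1 AND s3 = 1 AND 1 = 1
So s3 = 1 and s4 = 1.

x=0, y=1, z=1, w=0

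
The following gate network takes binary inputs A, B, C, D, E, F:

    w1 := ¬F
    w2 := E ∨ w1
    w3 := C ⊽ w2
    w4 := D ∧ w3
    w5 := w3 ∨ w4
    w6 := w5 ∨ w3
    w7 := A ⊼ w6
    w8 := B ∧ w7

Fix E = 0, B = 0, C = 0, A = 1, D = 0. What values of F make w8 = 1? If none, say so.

With E = 0, B = 0, C = 0, A = 1, D = 0 fixed, none of the 2 settings of F give w8 = 1.
For example, with F=0:
w1 = ¬F = ¬0 = 1
w2 = E ∨ w1 = 0 ∨ 1 = 1
w3 = C ⊽ w2 = 0 ⊽ 1 = 0
w4 = D ∧ w3 = 0 ∧ 0 = 0
w5 = w3 ∨ w4 = 0 ∨ 0 = 0
w6 = w5 ∨ w3 = 0 ∨ 0 = 0
w7 = A ⊼ w6 = 1 ⊼ 0 = 1
w8 = B ∧ w7 = 0 ∧ 1 = 0
giving w8 = 0 ≠ 1.

no solution exists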